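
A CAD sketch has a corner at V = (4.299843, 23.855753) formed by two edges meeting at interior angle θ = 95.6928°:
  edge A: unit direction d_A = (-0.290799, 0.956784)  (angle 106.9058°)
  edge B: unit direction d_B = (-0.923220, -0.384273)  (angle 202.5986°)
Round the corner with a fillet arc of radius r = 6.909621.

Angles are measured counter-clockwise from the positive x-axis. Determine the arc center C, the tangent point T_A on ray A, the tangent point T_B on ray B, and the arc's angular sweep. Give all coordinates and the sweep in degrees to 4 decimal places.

bisector direction at 154.7522° = (-0.904472,0.426534)
center distance |VC| = r/sin(θ/2) = 6.909621/sin(47.8464°) = 9.320343
C = V + |VC|·bis = (-4.1301,27.8312)
T_A = V + ((C−V)·d_A)·d_A = V + 6.2551·d_A = (2.4809,29.8405)
T_B = V + ((C−V)·d_B)·d_B = V + 6.2551·d_B = (-1.4750,21.4521)
sweep = 180° − θ = 84.3072°

center=(-4.1301,27.8312) T_A=(2.4809,29.8405) T_B=(-1.4750,21.4521) sweep=84.3072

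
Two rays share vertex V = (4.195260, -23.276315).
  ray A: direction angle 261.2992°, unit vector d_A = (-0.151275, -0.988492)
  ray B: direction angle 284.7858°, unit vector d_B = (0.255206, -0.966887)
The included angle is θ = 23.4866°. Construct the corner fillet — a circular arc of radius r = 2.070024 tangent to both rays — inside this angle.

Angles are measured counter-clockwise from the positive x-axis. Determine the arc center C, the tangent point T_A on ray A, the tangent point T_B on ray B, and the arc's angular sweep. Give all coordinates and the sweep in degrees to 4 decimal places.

bisector direction at 273.0425° = (0.053077,-0.998590)
center distance |VC| = r/sin(θ/2) = 2.070024/sin(11.7433°) = 10.170746
C = V + |VC|·bis = (4.7351,-33.4327)
T_A = V + ((C−V)·d_A)·d_A = V + 9.9579·d_A = (2.6889,-33.1196)
T_B = V + ((C−V)·d_B)·d_B = V + 9.9579·d_B = (6.7366,-32.9044)
sweep = 180° − θ = 156.5134°

center=(4.7351,-33.4327) T_A=(2.6889,-33.1196) T_B=(6.7366,-32.9044) sweep=156.5134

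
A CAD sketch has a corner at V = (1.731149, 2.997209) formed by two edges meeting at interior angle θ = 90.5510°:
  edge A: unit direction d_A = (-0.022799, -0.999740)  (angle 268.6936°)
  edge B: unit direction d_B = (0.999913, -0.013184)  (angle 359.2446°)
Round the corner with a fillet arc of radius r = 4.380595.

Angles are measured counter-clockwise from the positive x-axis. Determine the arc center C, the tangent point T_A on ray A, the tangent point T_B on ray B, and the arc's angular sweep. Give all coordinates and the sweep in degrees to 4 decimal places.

bisector direction at 313.9691° = (0.694270,-0.719714)
center distance |VC| = r/sin(θ/2) = 4.380595/sin(45.2755°) = 6.165522
C = V + |VC|·bis = (6.0117,-1.4402)
T_A = V + ((C−V)·d_A)·d_A = V + 4.3387·d_A = (1.6322,-1.3403)
T_B = V + ((C−V)·d_B)·d_B = V + 4.3387·d_B = (6.0694,2.9400)
sweep = 180° − θ = 89.4490°

center=(6.0117,-1.4402) T_A=(1.6322,-1.3403) T_B=(6.0694,2.9400) sweep=89.4490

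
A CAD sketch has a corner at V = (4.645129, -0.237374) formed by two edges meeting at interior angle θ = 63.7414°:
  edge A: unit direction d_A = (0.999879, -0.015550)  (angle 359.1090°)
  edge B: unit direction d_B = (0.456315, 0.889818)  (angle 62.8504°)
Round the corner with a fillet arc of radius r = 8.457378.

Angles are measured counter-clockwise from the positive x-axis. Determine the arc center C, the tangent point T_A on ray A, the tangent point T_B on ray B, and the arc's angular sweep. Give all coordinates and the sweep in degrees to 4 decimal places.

center=(18.3778,8.0075) T_A=(18.2463,-0.4489) T_B=(10.8523,11.8667) sweep=116.2586

bisector direction at 30.9797° = (0.857350,0.514734)
center distance |VC| = r/sin(θ/2) = 8.457378/sin(31.8707°) = 16.017636
C = V + |VC|·bis = (18.3778,8.0075)
T_A = V + ((C−V)·d_A)·d_A = V + 13.6028·d_A = (18.2463,-0.4489)
T_B = V + ((C−V)·d_B)·d_B = V + 13.6028·d_B = (10.8523,11.8667)
sweep = 180° − θ = 116.2586°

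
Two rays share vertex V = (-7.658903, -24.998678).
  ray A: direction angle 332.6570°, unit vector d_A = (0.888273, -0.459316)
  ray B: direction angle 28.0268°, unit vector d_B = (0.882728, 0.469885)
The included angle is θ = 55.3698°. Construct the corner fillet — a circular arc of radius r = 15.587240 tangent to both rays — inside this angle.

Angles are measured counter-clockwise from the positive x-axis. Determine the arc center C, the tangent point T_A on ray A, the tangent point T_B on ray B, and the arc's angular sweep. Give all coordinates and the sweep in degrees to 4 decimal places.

center=(25.8897,-24.7985) T_A=(18.7302,-38.6442) T_B=(18.5655,-11.0392) sweep=124.6302

bisector direction at 0.3419° = (0.999982,0.005967)
center distance |VC| = r/sin(θ/2) = 15.587240/sin(27.6849°) = 33.549179
C = V + |VC|·bis = (25.8897,-24.7985)
T_A = V + ((C−V)·d_A)·d_A = V + 29.7083·d_A = (18.7302,-38.6442)
T_B = V + ((C−V)·d_B)·d_B = V + 29.7083·d_B = (18.5655,-11.0392)
sweep = 180° − θ = 124.6302°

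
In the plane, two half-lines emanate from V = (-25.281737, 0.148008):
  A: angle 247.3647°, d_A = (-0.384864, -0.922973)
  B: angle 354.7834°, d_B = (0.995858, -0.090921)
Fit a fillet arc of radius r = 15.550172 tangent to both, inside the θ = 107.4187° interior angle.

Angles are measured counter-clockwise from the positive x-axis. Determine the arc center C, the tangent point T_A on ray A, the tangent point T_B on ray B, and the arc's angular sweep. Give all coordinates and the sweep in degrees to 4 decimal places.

bisector direction at 301.0740° = (0.516145,-0.856501)
center distance |VC| = r/sin(θ/2) = 15.550172/sin(53.7094°) = 19.292422
C = V + |VC|·bis = (-15.3240,-16.3760)
T_A = V + ((C−V)·d_A)·d_A = V + 11.4188·d_A = (-29.6764,-10.3913)
T_B = V + ((C−V)·d_B)·d_B = V + 11.4188·d_B = (-13.9102,-0.8902)
sweep = 180° − θ = 72.5813°

center=(-15.3240,-16.3760) T_A=(-29.6764,-10.3913) T_B=(-13.9102,-0.8902) sweep=72.5813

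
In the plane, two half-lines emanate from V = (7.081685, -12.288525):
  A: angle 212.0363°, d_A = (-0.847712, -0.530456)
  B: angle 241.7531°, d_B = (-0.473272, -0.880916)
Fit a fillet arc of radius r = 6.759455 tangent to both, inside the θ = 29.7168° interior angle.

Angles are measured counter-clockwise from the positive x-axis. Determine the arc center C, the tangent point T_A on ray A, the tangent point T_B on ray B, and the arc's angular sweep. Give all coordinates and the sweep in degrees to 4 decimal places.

center=(-10.9310,-31.5337) T_A=(-14.5166,-25.8037) T_B=(-4.9765,-34.7328) sweep=150.2832

bisector direction at 226.8947° = (-0.683341,-0.730099)
center distance |VC| = r/sin(θ/2) = 6.759455/sin(14.8584°) = 26.359734
C = V + |VC|·bis = (-10.9310,-31.5337)
T_A = V + ((C−V)·d_A)·d_A = V + 25.4783·d_A = (-14.5166,-25.8037)
T_B = V + ((C−V)·d_B)·d_B = V + 25.4783·d_B = (-4.9765,-34.7328)
sweep = 180° − θ = 150.2832°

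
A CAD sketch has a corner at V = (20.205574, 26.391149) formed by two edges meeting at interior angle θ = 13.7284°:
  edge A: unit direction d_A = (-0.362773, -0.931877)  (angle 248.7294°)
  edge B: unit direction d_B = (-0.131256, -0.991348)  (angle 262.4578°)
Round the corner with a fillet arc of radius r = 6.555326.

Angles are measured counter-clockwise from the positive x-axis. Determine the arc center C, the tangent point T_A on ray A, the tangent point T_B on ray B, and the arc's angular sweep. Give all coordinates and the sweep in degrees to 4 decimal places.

bisector direction at 255.5936° = (-0.248798,-0.968555)
center distance |VC| = r/sin(θ/2) = 6.555326/sin(6.8642°) = 54.848705
C = V + |VC|·bis = (6.5593,-26.7329)
T_A = V + ((C−V)·d_A)·d_A = V + 54.4556·d_A = (0.4506,-24.3548)
T_B = V + ((C−V)·d_B)·d_B = V + 54.4556·d_B = (13.0579,-27.5933)
sweep = 180° − θ = 166.2716°

center=(6.5593,-26.7329) T_A=(0.4506,-24.3548) T_B=(13.0579,-27.5933) sweep=166.2716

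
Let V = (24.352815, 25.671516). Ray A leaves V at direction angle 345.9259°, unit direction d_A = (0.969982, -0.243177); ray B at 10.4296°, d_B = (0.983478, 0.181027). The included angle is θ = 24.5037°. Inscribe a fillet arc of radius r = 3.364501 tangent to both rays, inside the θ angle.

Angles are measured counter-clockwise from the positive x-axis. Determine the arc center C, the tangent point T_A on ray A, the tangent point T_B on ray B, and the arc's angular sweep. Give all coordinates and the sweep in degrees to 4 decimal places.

bisector direction at 358.1778° = (0.999494,-0.031799)
center distance |VC| = r/sin(θ/2) = 3.364501/sin(12.2518°) = 15.854641
C = V + |VC|·bis = (40.1994,25.1674)
T_A = V + ((C−V)·d_A)·d_A = V + 15.4935·d_A = (39.3813,21.9039)
T_B = V + ((C−V)·d_B)·d_B = V + 15.4935·d_B = (39.5904,28.4763)
sweep = 180° − θ = 155.4963°

center=(40.1994,25.1674) T_A=(39.3813,21.9039) T_B=(39.5904,28.4763) sweep=155.4963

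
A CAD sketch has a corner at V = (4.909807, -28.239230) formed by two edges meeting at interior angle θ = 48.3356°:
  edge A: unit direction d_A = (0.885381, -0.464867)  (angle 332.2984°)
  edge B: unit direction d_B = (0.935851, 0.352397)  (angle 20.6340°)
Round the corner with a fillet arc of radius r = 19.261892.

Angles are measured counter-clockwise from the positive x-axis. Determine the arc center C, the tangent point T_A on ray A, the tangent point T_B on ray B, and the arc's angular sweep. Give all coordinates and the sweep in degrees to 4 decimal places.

bisector direction at 356.4662° = (0.998099,-0.061637)
center distance |VC| = r/sin(θ/2) = 19.261892/sin(24.1678°) = 47.047886
C = V + |VC|·bis = (51.8682,-31.1391)
T_A = V + ((C−V)·d_A)·d_A = V + 42.9242·d_A = (42.9140,-48.1932)
T_B = V + ((C−V)·d_B)·d_B = V + 42.9242·d_B = (45.0804,-13.1129)
sweep = 180° − θ = 131.6644°

center=(51.8682,-31.1391) T_A=(42.9140,-48.1932) T_B=(45.0804,-13.1129) sweep=131.6644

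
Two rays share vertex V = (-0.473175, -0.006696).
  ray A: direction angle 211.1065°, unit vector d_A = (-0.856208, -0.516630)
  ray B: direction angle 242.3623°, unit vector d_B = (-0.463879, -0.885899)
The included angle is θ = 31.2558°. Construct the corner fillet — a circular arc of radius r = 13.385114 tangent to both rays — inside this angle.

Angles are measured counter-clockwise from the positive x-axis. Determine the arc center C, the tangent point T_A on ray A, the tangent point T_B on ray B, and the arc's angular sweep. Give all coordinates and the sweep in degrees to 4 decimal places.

bisector direction at 226.7344° = (-0.685381,-0.728184)
center distance |VC| = r/sin(θ/2) = 13.385114/sin(15.6279°) = 49.686973
C = V + |VC|·bis = (-34.5277,-36.1880)
T_A = V + ((C−V)·d_A)·d_A = V + 47.8501·d_A = (-41.4429,-24.7275)
T_B = V + ((C−V)·d_B)·d_B = V + 47.8501·d_B = (-22.6698,-42.3970)
sweep = 180° − θ = 148.7442°

center=(-34.5277,-36.1880) T_A=(-41.4429,-24.7275) T_B=(-22.6698,-42.3970) sweep=148.7442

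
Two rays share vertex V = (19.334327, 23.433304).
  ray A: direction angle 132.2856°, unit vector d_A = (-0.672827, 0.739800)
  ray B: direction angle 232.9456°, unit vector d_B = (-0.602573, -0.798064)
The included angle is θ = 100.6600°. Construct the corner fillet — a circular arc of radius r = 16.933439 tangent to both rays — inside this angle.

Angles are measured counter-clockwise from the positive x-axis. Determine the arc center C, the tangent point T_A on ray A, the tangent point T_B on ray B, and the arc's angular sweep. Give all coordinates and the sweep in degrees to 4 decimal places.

bisector direction at 182.6156° = (-0.998958,-0.045635)
center distance |VC| = r/sin(θ/2) = 16.933439/sin(50.3300°) = 21.999082
C = V + |VC|·bis = (-2.6418,22.4294)
T_A = V + ((C−V)·d_A)·d_A = V + 14.0434·d_A = (9.8855,33.8226)
T_B = V + ((C−V)·d_B)·d_B = V + 14.0434·d_B = (10.8721,12.2257)
sweep = 180° − θ = 79.3400°

center=(-2.6418,22.4294) T_A=(9.8855,33.8226) T_B=(10.8721,12.2257) sweep=79.3400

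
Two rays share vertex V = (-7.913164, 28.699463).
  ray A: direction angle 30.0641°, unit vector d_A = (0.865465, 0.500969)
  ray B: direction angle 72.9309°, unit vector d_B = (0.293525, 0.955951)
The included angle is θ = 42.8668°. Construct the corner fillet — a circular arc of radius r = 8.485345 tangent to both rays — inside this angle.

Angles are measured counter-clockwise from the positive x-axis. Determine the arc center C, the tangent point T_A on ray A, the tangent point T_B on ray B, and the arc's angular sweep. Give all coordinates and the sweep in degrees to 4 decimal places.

bisector direction at 51.4975° = (0.622549,0.782581)
center distance |VC| = r/sin(θ/2) = 8.485345/sin(21.4334°) = 23.220834
C = V + |VC|·bis = (6.5429,46.8716)
T_A = V + ((C−V)·d_A)·d_A = V + 21.6150·d_A = (10.7938,39.5279)
T_B = V + ((C−V)·d_B)·d_B = V + 21.6150·d_B = (-1.5686,49.3623)
sweep = 180° − θ = 137.1332°

center=(6.5429,46.8716) T_A=(10.7938,39.5279) T_B=(-1.5686,49.3623) sweep=137.1332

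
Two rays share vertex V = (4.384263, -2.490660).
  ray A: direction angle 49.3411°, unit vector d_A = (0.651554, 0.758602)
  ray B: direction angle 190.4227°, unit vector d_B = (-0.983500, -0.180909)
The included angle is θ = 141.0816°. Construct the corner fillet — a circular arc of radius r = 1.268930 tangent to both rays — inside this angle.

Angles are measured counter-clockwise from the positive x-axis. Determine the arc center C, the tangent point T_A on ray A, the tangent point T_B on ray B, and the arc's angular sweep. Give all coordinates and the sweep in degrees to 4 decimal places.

bisector direction at 119.8819° = (-0.498214,0.867054)
center distance |VC| = r/sin(θ/2) = 1.268930/sin(70.5408°) = 1.345804
C = V + |VC|·bis = (3.7138,-1.3238)
T_A = V + ((C−V)·d_A)·d_A = V + 0.4483·d_A = (4.6764,-2.1506)
T_B = V + ((C−V)·d_B)·d_B = V + 0.4483·d_B = (3.9433,-2.5718)
sweep = 180° − θ = 38.9184°

center=(3.7138,-1.3238) T_A=(4.6764,-2.1506) T_B=(3.9433,-2.5718) sweep=38.9184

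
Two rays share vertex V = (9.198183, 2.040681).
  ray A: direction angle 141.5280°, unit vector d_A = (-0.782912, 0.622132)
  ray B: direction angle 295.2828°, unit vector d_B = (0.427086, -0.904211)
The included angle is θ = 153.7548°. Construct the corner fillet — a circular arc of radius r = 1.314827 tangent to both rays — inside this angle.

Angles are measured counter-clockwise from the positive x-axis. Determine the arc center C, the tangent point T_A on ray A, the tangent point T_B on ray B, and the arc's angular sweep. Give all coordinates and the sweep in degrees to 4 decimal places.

bisector direction at 218.4054° = (-0.783635,-0.621222)
center distance |VC| = r/sin(θ/2) = 1.314827/sin(76.8774°) = 1.350082
C = V + |VC|·bis = (8.1402,1.2020)
T_A = V + ((C−V)·d_A)·d_A = V + 0.3065·d_A = (8.9582,2.2314)
T_B = V + ((C−V)·d_B)·d_B = V + 0.3065·d_B = (9.3291,1.7635)
sweep = 180° − θ = 26.2452°

center=(8.1402,1.2020) T_A=(8.9582,2.2314) T_B=(9.3291,1.7635) sweep=26.2452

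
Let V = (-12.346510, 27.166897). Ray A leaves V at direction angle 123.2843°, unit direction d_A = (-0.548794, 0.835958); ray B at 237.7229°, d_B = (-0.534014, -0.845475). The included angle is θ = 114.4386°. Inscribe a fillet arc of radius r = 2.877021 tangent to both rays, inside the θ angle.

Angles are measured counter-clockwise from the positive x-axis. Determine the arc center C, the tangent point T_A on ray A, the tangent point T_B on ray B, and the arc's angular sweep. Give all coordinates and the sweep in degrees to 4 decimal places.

center=(-15.7684,27.1368) T_A=(-13.3633,28.7157) T_B=(-13.3359,25.6004) sweep=65.5614

bisector direction at 180.5036° = (-0.999961,-0.008789)
center distance |VC| = r/sin(θ/2) = 2.877021/sin(57.2193°) = 3.421974
C = V + |VC|·bis = (-15.7684,27.1368)
T_A = V + ((C−V)·d_A)·d_A = V + 1.8527·d_A = (-13.3633,28.7157)
T_B = V + ((C−V)·d_B)·d_B = V + 1.8527·d_B = (-13.3359,25.6004)
sweep = 180° − θ = 65.5614°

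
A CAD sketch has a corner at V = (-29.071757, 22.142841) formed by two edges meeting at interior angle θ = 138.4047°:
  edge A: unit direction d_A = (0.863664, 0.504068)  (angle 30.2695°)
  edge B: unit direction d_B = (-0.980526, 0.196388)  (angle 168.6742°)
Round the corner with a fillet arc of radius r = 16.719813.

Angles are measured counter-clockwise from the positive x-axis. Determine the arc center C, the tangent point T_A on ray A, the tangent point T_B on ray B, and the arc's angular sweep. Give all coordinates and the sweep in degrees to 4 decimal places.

center=(-32.0150,39.7842) T_A=(-23.5871,25.3439) T_B=(-35.2986,23.3900) sweep=41.5953

bisector direction at 99.4719° = (-0.164563,0.986367)
center distance |VC| = r/sin(θ/2) = 16.719813/sin(69.2023°) = 17.885209
C = V + |VC|·bis = (-32.0150,39.7842)
T_A = V + ((C−V)·d_A)·d_A = V + 6.3505·d_A = (-23.5871,25.3439)
T_B = V + ((C−V)·d_B)·d_B = V + 6.3505·d_B = (-35.2986,23.3900)
sweep = 180° − θ = 41.5953°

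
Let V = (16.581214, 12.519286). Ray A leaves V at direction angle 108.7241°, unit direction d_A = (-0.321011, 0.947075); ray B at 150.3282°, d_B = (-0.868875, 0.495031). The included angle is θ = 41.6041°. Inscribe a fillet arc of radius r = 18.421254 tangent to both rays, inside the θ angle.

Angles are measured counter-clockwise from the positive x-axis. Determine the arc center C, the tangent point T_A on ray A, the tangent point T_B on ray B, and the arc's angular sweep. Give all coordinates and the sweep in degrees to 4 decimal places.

center=(-16.4306,52.5287) T_A=(1.0157,58.4421) T_B=(-25.5497,36.5229) sweep=138.3959

bisector direction at 129.5262° = (-0.636430,0.771334)
center distance |VC| = r/sin(θ/2) = 18.421254/sin(20.8021°) = 51.870341
C = V + |VC|·bis = (-16.4306,52.5287)
T_A = V + ((C−V)·d_A)·d_A = V + 48.4891·d_A = (1.0157,58.4421)
T_B = V + ((C−V)·d_B)·d_B = V + 48.4891·d_B = (-25.5497,36.5229)
sweep = 180° − θ = 138.3959°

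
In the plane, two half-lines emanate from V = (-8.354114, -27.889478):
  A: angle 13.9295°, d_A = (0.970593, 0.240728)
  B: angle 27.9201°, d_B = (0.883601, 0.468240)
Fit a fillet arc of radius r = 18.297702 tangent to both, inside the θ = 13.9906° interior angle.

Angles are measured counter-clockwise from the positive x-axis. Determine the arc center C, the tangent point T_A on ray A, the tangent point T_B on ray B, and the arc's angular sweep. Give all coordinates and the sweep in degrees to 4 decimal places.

center=(131.9797,25.7684) T_A=(136.3845,8.0088) T_B=(123.4120,41.9363) sweep=166.0094

bisector direction at 20.9248° = (0.934050,0.357142)
center distance |VC| = r/sin(θ/2) = 18.297702/sin(6.9953°) = 150.242334
C = V + |VC|·bis = (131.9797,25.7684)
T_A = V + ((C−V)·d_A)·d_A = V + 149.1240·d_A = (136.3845,8.0088)
T_B = V + ((C−V)·d_B)·d_B = V + 149.1240·d_B = (123.4120,41.9363)
sweep = 180° − θ = 166.0094°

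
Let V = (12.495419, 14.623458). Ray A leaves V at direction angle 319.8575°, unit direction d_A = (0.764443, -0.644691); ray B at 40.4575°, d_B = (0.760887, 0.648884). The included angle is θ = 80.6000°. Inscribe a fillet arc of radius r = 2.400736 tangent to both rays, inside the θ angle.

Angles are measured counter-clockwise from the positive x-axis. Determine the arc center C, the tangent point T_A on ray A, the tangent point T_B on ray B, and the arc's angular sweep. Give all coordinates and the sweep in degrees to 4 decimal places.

bisector direction at 0.1575° = (0.999996,0.002749)
center distance |VC| = r/sin(θ/2) = 2.400736/sin(40.3000°) = 3.711772
C = V + |VC|·bis = (16.2072,14.6337)
T_A = V + ((C−V)·d_A)·d_A = V + 2.8309·d_A = (14.6594,12.7984)
T_B = V + ((C−V)·d_B)·d_B = V + 2.8309·d_B = (14.6494,16.4604)
sweep = 180° − θ = 99.4000°

center=(16.2072,14.6337) T_A=(14.6594,12.7984) T_B=(14.6494,16.4604) sweep=99.4000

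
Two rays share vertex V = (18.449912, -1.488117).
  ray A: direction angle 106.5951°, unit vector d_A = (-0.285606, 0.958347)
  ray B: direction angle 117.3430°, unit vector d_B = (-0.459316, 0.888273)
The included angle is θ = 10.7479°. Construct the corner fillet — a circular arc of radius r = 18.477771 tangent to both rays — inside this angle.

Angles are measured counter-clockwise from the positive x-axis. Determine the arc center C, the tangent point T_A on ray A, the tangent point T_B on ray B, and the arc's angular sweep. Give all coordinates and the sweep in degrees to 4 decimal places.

bisector direction at 111.9691° = (-0.374106,0.927386)
center distance |VC| = r/sin(θ/2) = 18.477771/sin(5.3739°) = 197.294754
C = V + |VC|·bis = (-55.3592,181.4803)
T_A = V + ((C−V)·d_A)·d_A = V + 196.4276·d_A = (-37.6511,186.7577)
T_B = V + ((C−V)·d_B)·d_B = V + 196.4276·d_B = (-71.7725,172.9931)
sweep = 180° − θ = 169.2521°

center=(-55.3592,181.4803) T_A=(-37.6511,186.7577) T_B=(-71.7725,172.9931) sweep=169.2521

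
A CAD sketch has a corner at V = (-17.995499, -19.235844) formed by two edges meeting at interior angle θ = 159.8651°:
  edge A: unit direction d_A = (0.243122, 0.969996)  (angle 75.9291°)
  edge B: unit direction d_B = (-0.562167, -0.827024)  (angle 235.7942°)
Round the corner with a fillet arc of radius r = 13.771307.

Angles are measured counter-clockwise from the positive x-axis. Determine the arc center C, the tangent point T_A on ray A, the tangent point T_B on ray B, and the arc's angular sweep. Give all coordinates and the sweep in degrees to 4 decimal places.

bisector direction at 155.8616° = (-0.912561,0.408941)
center distance |VC| = r/sin(θ/2) = 13.771307/sin(79.9326°) = 13.986665
C = V + |VC|·bis = (-30.7592,-13.5161)
T_A = V + ((C−V)·d_A)·d_A = V + 2.4450·d_A = (-17.4011,-16.8642)
T_B = V + ((C−V)·d_B)·d_B = V + 2.4450·d_B = (-19.3700,-21.2579)
sweep = 180° − θ = 20.1349°

center=(-30.7592,-13.5161) T_A=(-17.4011,-16.8642) T_B=(-19.3700,-21.2579) sweep=20.1349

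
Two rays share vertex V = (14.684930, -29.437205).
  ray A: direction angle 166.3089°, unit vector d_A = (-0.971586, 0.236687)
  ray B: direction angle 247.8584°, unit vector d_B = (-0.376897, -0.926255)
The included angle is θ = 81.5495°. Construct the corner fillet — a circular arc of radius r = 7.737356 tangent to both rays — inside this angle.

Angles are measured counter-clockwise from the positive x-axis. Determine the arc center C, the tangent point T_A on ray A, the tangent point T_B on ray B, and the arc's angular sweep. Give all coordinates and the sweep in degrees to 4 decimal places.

center=(4.1367,-34.8312) T_A=(5.9681,-27.3137) T_B=(11.3035,-37.7474) sweep=98.4505

bisector direction at 207.0836° = (-0.890343,-0.455291)
center distance |VC| = r/sin(θ/2) = 7.737356/sin(40.7747°) = 11.847360
C = V + |VC|·bis = (4.1367,-34.8312)
T_A = V + ((C−V)·d_A)·d_A = V + 8.9718·d_A = (5.9681,-27.3137)
T_B = V + ((C−V)·d_B)·d_B = V + 8.9718·d_B = (11.3035,-37.7474)
sweep = 180° − θ = 98.4505°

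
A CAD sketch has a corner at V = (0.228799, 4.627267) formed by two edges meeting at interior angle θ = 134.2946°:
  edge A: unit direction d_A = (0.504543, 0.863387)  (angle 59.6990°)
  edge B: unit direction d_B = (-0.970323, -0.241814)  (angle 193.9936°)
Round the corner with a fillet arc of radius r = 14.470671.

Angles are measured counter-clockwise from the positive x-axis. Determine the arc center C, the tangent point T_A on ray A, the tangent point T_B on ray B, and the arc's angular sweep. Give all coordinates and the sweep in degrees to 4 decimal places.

bisector direction at 126.8463° = (-0.599670,0.800247)
center distance |VC| = r/sin(θ/2) = 14.470671/sin(67.1473°) = 15.703279
C = V + |VC|·bis = (-9.1880,17.1938)
T_A = V + ((C−V)·d_A)·d_A = V + 6.0986·d_A = (3.3058,9.8927)
T_B = V + ((C−V)·d_B)·d_B = V + 6.0986·d_B = (-5.6888,3.1525)
sweep = 180° − θ = 45.7054°

center=(-9.1880,17.1938) T_A=(3.3058,9.8927) T_B=(-5.6888,3.1525) sweep=45.7054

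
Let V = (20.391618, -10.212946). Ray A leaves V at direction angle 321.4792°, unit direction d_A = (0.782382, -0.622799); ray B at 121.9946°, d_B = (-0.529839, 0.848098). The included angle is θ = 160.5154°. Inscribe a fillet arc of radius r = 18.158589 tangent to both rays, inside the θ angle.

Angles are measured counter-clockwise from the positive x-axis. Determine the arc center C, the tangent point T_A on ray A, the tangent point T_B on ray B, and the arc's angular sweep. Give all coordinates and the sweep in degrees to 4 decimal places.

bisector direction at 41.7369° = (0.746210,0.665711)
center distance |VC| = r/sin(θ/2) = 18.158589/sin(80.2577°) = 18.424289
C = V + |VC|·bis = (34.1400,2.0523)
T_A = V + ((C−V)·d_A)·d_A = V + 3.1177·d_A = (22.8309,-12.1546)
T_B = V + ((C−V)·d_B)·d_B = V + 3.1177·d_B = (18.7397,-7.5688)
sweep = 180° − θ = 19.4846°

center=(34.1400,2.0523) T_A=(22.8309,-12.1546) T_B=(18.7397,-7.5688) sweep=19.4846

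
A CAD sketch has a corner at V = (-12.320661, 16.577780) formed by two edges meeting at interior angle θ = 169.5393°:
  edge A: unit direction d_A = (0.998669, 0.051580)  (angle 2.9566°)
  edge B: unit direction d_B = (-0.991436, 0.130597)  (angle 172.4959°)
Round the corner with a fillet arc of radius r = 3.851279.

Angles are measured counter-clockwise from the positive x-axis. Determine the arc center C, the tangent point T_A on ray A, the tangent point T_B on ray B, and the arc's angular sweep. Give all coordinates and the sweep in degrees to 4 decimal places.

center=(-12.1672,20.4421) T_A=(-11.9686,16.5960) T_B=(-12.6702,16.6238) sweep=10.4607

bisector direction at 87.7262° = (0.039674,0.999213)
center distance |VC| = r/sin(θ/2) = 3.851279/sin(84.7696°) = 3.867382
C = V + |VC|·bis = (-12.1672,20.4421)
T_A = V + ((C−V)·d_A)·d_A = V + 0.3526·d_A = (-11.9686,16.5960)
T_B = V + ((C−V)·d_B)·d_B = V + 0.3526·d_B = (-12.6702,16.6238)
sweep = 180° − θ = 10.4607°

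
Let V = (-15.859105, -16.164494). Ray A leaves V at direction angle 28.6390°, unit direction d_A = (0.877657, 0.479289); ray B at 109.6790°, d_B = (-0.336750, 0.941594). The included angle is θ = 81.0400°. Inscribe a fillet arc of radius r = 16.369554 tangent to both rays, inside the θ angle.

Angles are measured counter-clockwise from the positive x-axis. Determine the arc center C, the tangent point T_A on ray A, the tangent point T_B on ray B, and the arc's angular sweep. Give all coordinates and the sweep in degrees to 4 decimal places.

center=(-6.8953,7.3821) T_A=(0.9504,-6.9848) T_B=(-22.3088,1.8696) sweep=98.9600

bisector direction at 69.1590° = (0.355776,0.934571)
center distance |VC| = r/sin(θ/2) = 16.369554/sin(40.5200°) = 25.195037
C = V + |VC|·bis = (-6.8953,7.3821)
T_A = V + ((C−V)·d_A)·d_A = V + 19.1527·d_A = (0.9504,-6.9848)
T_B = V + ((C−V)·d_B)·d_B = V + 19.1527·d_B = (-22.3088,1.8696)
sweep = 180° − θ = 98.9600°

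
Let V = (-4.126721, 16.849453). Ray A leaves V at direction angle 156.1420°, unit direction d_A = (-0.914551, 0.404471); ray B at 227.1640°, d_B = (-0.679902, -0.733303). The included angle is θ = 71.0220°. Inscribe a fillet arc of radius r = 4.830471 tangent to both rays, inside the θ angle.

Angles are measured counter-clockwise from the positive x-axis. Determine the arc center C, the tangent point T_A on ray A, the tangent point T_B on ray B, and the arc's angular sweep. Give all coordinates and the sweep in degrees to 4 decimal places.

center=(-12.2714,15.1697) T_A=(-10.3176,19.5874) T_B=(-8.7292,11.8855) sweep=108.9780

bisector direction at 191.6530° = (-0.979389,-0.201984)
center distance |VC| = r/sin(θ/2) = 4.830471/sin(35.5110°) = 8.316078
C = V + |VC|·bis = (-12.2714,15.1697)
T_A = V + ((C−V)·d_A)·d_A = V + 6.7693·d_A = (-10.3176,19.5874)
T_B = V + ((C−V)·d_B)·d_B = V + 6.7693·d_B = (-8.7292,11.8855)
sweep = 180° − θ = 108.9780°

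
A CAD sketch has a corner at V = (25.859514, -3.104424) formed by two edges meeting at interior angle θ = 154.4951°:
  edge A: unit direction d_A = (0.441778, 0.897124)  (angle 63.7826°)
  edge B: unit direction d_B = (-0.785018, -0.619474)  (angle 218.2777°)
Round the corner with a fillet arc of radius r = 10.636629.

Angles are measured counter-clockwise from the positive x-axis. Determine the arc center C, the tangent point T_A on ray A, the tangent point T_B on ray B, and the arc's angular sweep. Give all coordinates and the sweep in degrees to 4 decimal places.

bisector direction at 141.0302° = (-0.777477,0.628911)
center distance |VC| = r/sin(θ/2) = 10.636629/sin(77.2476°) = 10.905640
C = V + |VC|·bis = (17.3806,3.7543)
T_A = V + ((C−V)·d_A)·d_A = V + 2.4073·d_A = (26.9230,-0.9448)
T_B = V + ((C−V)·d_B)·d_B = V + 2.4073·d_B = (23.9697,-4.5957)
sweep = 180° − θ = 25.5049°

center=(17.3806,3.7543) T_A=(26.9230,-0.9448) T_B=(23.9697,-4.5957) sweep=25.5049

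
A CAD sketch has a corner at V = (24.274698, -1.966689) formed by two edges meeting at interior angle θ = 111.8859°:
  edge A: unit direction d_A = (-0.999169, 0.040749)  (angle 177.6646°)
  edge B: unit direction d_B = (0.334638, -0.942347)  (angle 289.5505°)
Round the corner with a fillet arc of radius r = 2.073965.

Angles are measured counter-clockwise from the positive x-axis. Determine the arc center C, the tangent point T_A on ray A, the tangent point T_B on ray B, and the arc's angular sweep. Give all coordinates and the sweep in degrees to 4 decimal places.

bisector direction at 233.6076° = (-0.593313,-0.804972)
center distance |VC| = r/sin(θ/2) = 2.073965/sin(55.9430°) = 2.503336
C = V + |VC|·bis = (22.7894,-3.9818)
T_A = V + ((C−V)·d_A)·d_A = V + 1.4019·d_A = (22.8739,-1.9096)
T_B = V + ((C−V)·d_B)·d_B = V + 1.4019·d_B = (24.7438,-3.2878)
sweep = 180° − θ = 68.1141°

center=(22.7894,-3.9818) T_A=(22.8739,-1.9096) T_B=(24.7438,-3.2878) sweep=68.1141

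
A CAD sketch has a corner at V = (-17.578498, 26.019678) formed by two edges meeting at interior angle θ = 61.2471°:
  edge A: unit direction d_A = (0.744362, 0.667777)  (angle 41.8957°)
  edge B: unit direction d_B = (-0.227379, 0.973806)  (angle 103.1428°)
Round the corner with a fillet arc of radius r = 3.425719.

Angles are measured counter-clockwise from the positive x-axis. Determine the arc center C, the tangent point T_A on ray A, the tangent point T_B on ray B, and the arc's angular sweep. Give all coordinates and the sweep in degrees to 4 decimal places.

bisector direction at 72.5192° = (0.300385,0.953818)
center distance |VC| = r/sin(θ/2) = 3.425719/sin(30.6236°) = 6.725072
C = V + |VC|·bis = (-15.5584,32.4342)
T_A = V + ((C−V)·d_A)·d_A = V + 5.7871·d_A = (-13.2708,29.8842)
T_B = V + ((C−V)·d_B)·d_B = V + 5.7871·d_B = (-18.8944,31.6552)
sweep = 180° − θ = 118.7529°

center=(-15.5584,32.4342) T_A=(-13.2708,29.8842) T_B=(-18.8944,31.6552) sweep=118.7529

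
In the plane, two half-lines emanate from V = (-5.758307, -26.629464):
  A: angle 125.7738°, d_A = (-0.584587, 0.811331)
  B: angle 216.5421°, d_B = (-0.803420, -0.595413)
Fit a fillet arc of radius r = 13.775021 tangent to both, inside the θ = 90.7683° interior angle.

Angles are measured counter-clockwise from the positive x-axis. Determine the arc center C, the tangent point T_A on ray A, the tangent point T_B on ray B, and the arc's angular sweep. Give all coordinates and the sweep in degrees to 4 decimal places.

center=(-24.8798,-23.6549) T_A=(-13.7037,-15.6022) T_B=(-16.6780,-34.7220) sweep=89.2317

bisector direction at 171.1579° = (-0.988116,0.153711)
center distance |VC| = r/sin(θ/2) = 13.775021/sin(45.3841°) = 19.351512
C = V + |VC|·bis = (-24.8798,-23.6549)
T_A = V + ((C−V)·d_A)·d_A = V + 13.5915·d_A = (-13.7037,-15.6022)
T_B = V + ((C−V)·d_B)·d_B = V + 13.5915·d_B = (-16.6780,-34.7220)
sweep = 180° − θ = 89.2317°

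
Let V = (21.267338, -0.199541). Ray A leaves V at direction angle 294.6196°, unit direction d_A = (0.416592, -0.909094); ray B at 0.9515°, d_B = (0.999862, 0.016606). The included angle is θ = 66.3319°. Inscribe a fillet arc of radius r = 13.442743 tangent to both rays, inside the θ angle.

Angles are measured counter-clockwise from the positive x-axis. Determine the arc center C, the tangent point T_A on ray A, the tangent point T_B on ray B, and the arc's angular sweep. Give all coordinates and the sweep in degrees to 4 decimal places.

bisector direction at 327.7856° = (0.846059,-0.533090)
center distance |VC| = r/sin(θ/2) = 13.442743/sin(33.1660°) = 24.572440
C = V + |VC|·bis = (42.0571,-13.2989)
T_A = V + ((C−V)·d_A)·d_A = V + 20.5693·d_A = (29.8364,-18.8990)
T_B = V + ((C−V)·d_B)·d_B = V + 20.5693·d_B = (41.8338,0.1420)
sweep = 180° − θ = 113.6681°

center=(42.0571,-13.2989) T_A=(29.8364,-18.8990) T_B=(41.8338,0.1420) sweep=113.6681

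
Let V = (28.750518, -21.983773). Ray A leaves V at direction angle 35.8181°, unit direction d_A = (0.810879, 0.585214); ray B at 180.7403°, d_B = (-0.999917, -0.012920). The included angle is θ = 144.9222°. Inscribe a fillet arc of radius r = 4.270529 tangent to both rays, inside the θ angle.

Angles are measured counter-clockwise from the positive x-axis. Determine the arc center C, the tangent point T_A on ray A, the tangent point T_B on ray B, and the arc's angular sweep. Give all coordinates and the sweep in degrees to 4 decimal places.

center=(27.3458,-17.7310) T_A=(29.8449,-21.1939) T_B=(27.4009,-22.0012) sweep=35.0778

bisector direction at 108.2792° = (-0.313648,0.949539)
center distance |VC| = r/sin(θ/2) = 4.270529/sin(72.4611°) = 4.478734
C = V + |VC|·bis = (27.3458,-17.7310)
T_A = V + ((C−V)·d_A)·d_A = V + 1.3497·d_A = (29.8449,-21.1939)
T_B = V + ((C−V)·d_B)·d_B = V + 1.3497·d_B = (27.4009,-22.0012)
sweep = 180° − θ = 35.0778°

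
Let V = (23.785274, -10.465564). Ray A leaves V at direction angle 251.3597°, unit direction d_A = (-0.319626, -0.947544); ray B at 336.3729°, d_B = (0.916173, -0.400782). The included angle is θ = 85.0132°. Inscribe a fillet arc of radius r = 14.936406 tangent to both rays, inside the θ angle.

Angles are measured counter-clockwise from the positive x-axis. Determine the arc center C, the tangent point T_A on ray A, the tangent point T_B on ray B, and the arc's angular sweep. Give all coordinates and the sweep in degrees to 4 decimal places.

center=(32.7294,-30.6812) T_A=(18.5765,-25.9072) T_B=(38.7157,-16.9969) sweep=94.9868

bisector direction at 293.8663° = (0.404604,-0.914492)
center distance |VC| = r/sin(θ/2) = 14.936406/sin(42.5066°) = 22.105899
C = V + |VC|·bis = (32.7294,-30.6812)
T_A = V + ((C−V)·d_A)·d_A = V + 16.2965·d_A = (18.5765,-25.9072)
T_B = V + ((C−V)·d_B)·d_B = V + 16.2965·d_B = (38.7157,-16.9969)
sweep = 180° − θ = 94.9868°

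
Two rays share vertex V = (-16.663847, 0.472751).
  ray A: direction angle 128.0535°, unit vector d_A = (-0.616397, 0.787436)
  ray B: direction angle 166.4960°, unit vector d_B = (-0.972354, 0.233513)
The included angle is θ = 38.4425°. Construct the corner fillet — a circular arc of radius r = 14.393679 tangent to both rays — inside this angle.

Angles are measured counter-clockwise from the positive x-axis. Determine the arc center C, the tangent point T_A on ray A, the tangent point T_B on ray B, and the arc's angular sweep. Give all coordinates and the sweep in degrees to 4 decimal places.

bisector direction at 147.2748° = (-0.841273,0.540611)
center distance |VC| = r/sin(θ/2) = 14.393679/sin(19.2213°) = 43.720963
C = V + |VC|·bis = (-53.4451,24.1088)
T_A = V + ((C−V)·d_A)·d_A = V + 41.2837·d_A = (-42.1110,32.9810)
T_B = V + ((C−V)·d_B)·d_B = V + 41.2837·d_B = (-56.8062,10.1130)
sweep = 180° − θ = 141.5575°

center=(-53.4451,24.1088) T_A=(-42.1110,32.9810) T_B=(-56.8062,10.1130) sweep=141.5575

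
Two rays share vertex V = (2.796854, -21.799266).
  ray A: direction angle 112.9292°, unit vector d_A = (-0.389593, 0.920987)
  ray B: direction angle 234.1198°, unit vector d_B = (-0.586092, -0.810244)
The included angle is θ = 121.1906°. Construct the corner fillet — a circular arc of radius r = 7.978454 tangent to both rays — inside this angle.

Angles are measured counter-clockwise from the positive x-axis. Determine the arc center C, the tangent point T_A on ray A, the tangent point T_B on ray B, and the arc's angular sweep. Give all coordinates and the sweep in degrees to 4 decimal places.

bisector direction at 173.5245° = (-0.993620,0.112778)
center distance |VC| = r/sin(θ/2) = 7.978454/sin(60.5953°) = 9.158283
C = V + |VC|·bis = (-6.3030,-20.7664)
T_A = V + ((C−V)·d_A)·d_A = V + 4.4965·d_A = (1.0451,-17.6581)
T_B = V + ((C−V)·d_B)·d_B = V + 4.4965·d_B = (0.1615,-25.4425)
sweep = 180° − θ = 58.8094°

center=(-6.3030,-20.7664) T_A=(1.0451,-17.6581) T_B=(0.1615,-25.4425) sweep=58.8094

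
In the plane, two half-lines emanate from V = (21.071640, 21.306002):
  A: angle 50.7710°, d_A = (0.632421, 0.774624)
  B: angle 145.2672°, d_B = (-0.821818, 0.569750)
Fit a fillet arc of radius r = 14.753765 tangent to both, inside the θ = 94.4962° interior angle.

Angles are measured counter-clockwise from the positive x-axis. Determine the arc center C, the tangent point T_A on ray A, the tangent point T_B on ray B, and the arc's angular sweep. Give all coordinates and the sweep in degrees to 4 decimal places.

center=(18.2687,41.2018) T_A=(29.6973,31.8712) T_B=(9.8627,29.0769) sweep=85.5038

bisector direction at 98.0191° = (-0.139503,0.990222)
center distance |VC| = r/sin(θ/2) = 14.753765/sin(47.2481°) = 20.092285
C = V + |VC|·bis = (18.2687,41.2018)
T_A = V + ((C−V)·d_A)·d_A = V + 13.6391·d_A = (29.6973,31.8712)
T_B = V + ((C−V)·d_B)·d_B = V + 13.6391·d_B = (9.8627,29.0769)
sweep = 180° − θ = 85.5038°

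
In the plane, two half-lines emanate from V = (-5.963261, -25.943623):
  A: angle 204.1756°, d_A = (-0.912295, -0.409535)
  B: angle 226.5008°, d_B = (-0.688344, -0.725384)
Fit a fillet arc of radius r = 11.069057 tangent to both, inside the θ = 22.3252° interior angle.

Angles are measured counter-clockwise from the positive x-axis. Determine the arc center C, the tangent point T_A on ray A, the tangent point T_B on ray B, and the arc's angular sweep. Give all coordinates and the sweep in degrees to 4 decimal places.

center=(-52.6052,-59.0147) T_A=(-57.1384,-48.9165) T_B=(-44.5759,-66.6340) sweep=157.6748

bisector direction at 215.3382° = (-0.815752,-0.578402)
center distance |VC| = r/sin(θ/2) = 11.069057/sin(11.1626°) = 57.176657
C = V + |VC|·bis = (-52.6052,-59.0147)
T_A = V + ((C−V)·d_A)·d_A = V + 56.0950·d_A = (-57.1384,-48.9165)
T_B = V + ((C−V)·d_B)·d_B = V + 56.0950·d_B = (-44.5759,-66.6340)
sweep = 180° − θ = 157.6748°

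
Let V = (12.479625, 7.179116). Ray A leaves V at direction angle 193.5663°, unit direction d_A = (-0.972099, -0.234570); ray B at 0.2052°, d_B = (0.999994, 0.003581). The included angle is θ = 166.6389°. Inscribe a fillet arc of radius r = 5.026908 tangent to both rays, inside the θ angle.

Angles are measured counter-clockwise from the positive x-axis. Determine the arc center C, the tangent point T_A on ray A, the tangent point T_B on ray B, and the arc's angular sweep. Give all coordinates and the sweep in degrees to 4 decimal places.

bisector direction at 276.8858° = (0.119890,-0.992787)
center distance |VC| = r/sin(θ/2) = 5.026908/sin(83.3195°) = 5.061273
C = V + |VC|·bis = (13.0864,2.1543)
T_A = V + ((C−V)·d_A)·d_A = V + 0.5888·d_A = (11.9073,7.0410)
T_B = V + ((C−V)·d_B)·d_B = V + 0.5888·d_B = (13.0684,7.1812)
sweep = 180° − θ = 13.3611°

center=(13.0864,2.1543) T_A=(11.9073,7.0410) T_B=(13.0684,7.1812) sweep=13.3611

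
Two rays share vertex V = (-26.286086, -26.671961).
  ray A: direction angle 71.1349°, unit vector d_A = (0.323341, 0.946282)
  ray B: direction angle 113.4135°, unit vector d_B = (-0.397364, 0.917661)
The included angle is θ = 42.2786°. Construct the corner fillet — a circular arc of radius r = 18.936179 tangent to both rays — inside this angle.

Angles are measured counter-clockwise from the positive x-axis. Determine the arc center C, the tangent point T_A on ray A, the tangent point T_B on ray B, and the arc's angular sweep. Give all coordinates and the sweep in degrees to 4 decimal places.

bisector direction at 92.2742° = (-0.039682,0.999212)
center distance |VC| = r/sin(θ/2) = 18.936179/sin(21.1393°) = 52.507639
C = V + |VC|·bis = (-28.3697,25.7943)
T_A = V + ((C−V)·d_A)·d_A = V + 48.9742·d_A = (-10.4507,19.6715)
T_B = V + ((C−V)·d_B)·d_B = V + 48.9742·d_B = (-45.7467,18.2698)
sweep = 180° − θ = 137.7214°

center=(-28.3697,25.7943) T_A=(-10.4507,19.6715) T_B=(-45.7467,18.2698) sweep=137.7214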